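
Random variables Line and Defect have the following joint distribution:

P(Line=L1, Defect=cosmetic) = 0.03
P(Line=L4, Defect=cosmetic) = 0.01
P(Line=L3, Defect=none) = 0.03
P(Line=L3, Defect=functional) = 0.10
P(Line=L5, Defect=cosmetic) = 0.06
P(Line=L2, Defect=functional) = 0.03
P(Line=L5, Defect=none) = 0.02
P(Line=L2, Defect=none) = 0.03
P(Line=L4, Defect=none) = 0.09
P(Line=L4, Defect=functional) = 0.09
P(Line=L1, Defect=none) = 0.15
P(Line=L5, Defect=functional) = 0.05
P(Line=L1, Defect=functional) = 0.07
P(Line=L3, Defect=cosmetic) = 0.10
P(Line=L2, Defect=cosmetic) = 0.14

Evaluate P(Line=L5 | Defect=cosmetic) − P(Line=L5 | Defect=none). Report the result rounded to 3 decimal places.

P(Defect=cosmetic) = 0.03 + 0.14 + 0.10 + 0.01 + 0.06 = 0.34; P(Line=L5 | Defect=cosmetic) = 0.06/0.34 = 0.1765.
P(Defect=none) = 0.15 + 0.03 + 0.03 + 0.09 + 0.02 = 0.32; P(Line=L5 | Defect=none) = 0.02/0.32 = 0.0625.
Difference = 0.114.

0.114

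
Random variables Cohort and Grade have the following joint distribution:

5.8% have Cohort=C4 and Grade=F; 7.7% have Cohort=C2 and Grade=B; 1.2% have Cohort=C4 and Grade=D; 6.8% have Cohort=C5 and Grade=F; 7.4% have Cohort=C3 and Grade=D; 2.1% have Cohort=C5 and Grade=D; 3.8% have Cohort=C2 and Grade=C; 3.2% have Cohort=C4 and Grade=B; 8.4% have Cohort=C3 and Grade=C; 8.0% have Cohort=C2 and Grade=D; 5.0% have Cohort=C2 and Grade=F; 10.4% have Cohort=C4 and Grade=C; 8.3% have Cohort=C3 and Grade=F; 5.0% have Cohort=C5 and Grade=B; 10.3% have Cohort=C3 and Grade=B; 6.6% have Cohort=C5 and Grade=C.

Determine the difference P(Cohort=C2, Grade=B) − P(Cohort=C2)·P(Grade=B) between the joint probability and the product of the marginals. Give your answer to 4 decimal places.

0.0128

P(Cohort=C2) = 0.077 + 0.038 + 0.080 + 0.050 = 0.245.
P(Grade=B) = 0.077 + 0.103 + 0.032 + 0.050 = 0.262.
P(Cohort=C2, Grade=B) − P(Cohort=C2)P(Grade=B) = 0.077 − 0.245×0.262 = 0.0128.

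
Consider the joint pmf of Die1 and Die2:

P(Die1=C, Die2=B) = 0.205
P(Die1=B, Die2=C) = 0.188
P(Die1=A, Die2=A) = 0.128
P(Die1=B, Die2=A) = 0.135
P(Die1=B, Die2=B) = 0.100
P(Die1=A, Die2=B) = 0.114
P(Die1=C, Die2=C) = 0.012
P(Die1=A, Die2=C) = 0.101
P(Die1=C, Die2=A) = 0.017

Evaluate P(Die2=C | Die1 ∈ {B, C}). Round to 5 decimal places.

P(Die1=B) = 0.135 + 0.100 + 0.188 = 0.423.
P(Die1=C) = 0.017 + 0.205 + 0.012 = 0.234.
P(Die1 ∈ {B, C}) = 0.423 + 0.234 = 0.657; P(Die2=C, Die1 ∈ {B, C}) = 0.188 + 0.012 = 0.200.
P(Die2=C | Die1 ∈ {B, C}) = 0.200/0.657 = 0.30441.

0.30441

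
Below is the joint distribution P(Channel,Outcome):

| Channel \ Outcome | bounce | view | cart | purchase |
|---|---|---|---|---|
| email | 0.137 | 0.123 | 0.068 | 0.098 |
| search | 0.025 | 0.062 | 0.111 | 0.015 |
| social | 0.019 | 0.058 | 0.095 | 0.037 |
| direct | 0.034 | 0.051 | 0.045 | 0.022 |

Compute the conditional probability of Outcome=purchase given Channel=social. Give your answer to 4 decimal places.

P(Channel=social) = 0.019 + 0.058 + 0.095 + 0.037 = 0.209.
P(Outcome=purchase | Channel=social) = 0.037/0.209 = 0.1770.

0.1770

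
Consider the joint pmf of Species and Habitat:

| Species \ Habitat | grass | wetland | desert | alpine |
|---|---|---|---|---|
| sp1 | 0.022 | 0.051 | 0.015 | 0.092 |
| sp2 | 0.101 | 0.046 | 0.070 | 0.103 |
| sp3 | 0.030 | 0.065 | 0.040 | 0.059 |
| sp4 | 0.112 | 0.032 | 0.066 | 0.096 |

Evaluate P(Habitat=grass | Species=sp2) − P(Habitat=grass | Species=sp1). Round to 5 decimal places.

P(Species=sp2) = 0.101 + 0.046 + 0.070 + 0.103 = 0.320; P(Habitat=grass | Species=sp2) = 0.101/0.320 = 0.315625.
P(Species=sp1) = 0.022 + 0.051 + 0.015 + 0.092 = 0.180; P(Habitat=grass | Species=sp1) = 0.022/0.180 = 0.122222.
Difference = 0.19340.

0.19340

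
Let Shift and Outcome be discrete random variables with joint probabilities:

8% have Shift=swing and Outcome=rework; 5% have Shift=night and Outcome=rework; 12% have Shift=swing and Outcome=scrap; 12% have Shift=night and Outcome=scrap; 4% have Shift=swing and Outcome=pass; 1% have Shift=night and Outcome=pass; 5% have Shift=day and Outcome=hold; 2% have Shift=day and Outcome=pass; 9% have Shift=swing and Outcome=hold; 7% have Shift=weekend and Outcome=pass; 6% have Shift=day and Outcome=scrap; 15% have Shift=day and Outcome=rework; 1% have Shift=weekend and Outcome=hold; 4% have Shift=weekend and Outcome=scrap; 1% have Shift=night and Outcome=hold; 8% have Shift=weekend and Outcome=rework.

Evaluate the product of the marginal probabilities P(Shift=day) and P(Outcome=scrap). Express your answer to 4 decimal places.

0.0952

P(Shift=day) = 0.02 + 0.15 + 0.06 + 0.05 = 0.28.
P(Outcome=scrap) = 0.06 + 0.12 + 0.12 + 0.04 = 0.34.
Product: 0.28 × 0.34 = 0.0952.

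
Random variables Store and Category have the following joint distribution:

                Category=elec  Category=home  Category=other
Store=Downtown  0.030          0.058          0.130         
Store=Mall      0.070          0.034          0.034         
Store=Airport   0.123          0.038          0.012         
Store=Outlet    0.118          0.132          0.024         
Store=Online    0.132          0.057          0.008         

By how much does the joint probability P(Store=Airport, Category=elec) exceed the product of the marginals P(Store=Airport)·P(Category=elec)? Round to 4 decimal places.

P(Store=Airport) = 0.123 + 0.038 + 0.012 = 0.173.
P(Category=elec) = 0.030 + 0.070 + 0.123 + 0.118 + 0.132 = 0.473.
P(Store=Airport, Category=elec) − P(Store=Airport)P(Category=elec) = 0.123 − 0.173×0.473 = 0.0412.

0.0412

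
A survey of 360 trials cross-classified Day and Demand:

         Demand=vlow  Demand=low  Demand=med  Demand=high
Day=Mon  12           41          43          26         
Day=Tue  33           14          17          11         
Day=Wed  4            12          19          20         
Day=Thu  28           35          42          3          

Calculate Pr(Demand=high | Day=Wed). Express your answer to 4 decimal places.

Total with Day=Wed: 4 + 12 + 19 + 20 = 55.
P(Demand=high | Day=Wed) = 20/55 = 0.3636.

0.3636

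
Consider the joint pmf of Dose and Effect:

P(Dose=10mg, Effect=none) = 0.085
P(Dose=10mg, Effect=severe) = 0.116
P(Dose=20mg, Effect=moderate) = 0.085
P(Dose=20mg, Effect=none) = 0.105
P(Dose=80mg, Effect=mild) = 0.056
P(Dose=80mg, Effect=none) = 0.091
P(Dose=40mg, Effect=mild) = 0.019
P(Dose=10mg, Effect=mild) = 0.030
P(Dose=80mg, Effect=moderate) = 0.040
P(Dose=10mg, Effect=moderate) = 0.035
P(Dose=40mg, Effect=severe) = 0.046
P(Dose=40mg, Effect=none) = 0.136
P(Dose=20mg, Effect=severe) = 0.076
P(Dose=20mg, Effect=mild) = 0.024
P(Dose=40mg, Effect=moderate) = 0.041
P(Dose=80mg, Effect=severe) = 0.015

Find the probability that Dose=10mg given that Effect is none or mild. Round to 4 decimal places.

0.2106

P(Effect=none) = 0.085 + 0.105 + 0.136 + 0.091 = 0.417.
P(Effect=mild) = 0.030 + 0.024 + 0.019 + 0.056 = 0.129.
P(Effect ∈ {none, mild}) = 0.417 + 0.129 = 0.546; P(Dose=10mg, Effect ∈ {none, mild}) = 0.085 + 0.030 = 0.115.
P(Dose=10mg | Effect ∈ {none, mild}) = 0.115/0.546 = 0.2106.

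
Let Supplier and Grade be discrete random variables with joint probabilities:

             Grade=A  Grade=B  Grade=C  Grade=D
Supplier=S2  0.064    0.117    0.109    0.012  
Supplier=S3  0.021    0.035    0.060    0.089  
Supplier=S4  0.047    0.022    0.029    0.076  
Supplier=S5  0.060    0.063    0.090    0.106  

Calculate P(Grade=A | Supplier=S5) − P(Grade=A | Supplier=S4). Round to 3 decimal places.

P(Supplier=S5) = 0.060 + 0.063 + 0.090 + 0.106 = 0.319; P(Grade=A | Supplier=S5) = 0.060/0.319 = 0.1881.
P(Supplier=S4) = 0.047 + 0.022 + 0.029 + 0.076 = 0.174; P(Grade=A | Supplier=S4) = 0.047/0.174 = 0.2701.
Difference = -0.082.

-0.082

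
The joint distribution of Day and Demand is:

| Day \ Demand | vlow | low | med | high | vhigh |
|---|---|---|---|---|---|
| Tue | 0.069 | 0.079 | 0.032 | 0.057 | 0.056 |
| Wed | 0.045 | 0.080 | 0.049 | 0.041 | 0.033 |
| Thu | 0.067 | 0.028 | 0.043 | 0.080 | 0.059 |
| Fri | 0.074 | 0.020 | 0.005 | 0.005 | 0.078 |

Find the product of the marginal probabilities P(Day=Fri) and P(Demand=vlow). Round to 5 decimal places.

0.04641

P(Day=Fri) = 0.074 + 0.020 + 0.005 + 0.005 + 0.078 = 0.182.
P(Demand=vlow) = 0.069 + 0.045 + 0.067 + 0.074 = 0.255.
Product: 0.182 × 0.255 = 0.04641.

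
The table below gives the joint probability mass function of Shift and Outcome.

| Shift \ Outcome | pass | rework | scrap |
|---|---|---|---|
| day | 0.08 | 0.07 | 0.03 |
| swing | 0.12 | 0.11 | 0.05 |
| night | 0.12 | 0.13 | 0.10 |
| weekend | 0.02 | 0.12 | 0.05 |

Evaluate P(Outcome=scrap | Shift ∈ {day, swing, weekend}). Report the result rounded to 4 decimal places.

0.2000

P(Shift=day) = 0.08 + 0.07 + 0.03 = 0.18.
P(Shift=swing) = 0.12 + 0.11 + 0.05 = 0.28.
P(Shift=weekend) = 0.02 + 0.12 + 0.05 = 0.19.
P(Shift ∈ {day, swing, weekend}) = 0.18 + 0.28 + 0.19 = 0.65; P(Outcome=scrap, Shift ∈ {day, swing, weekend}) = 0.03 + 0.05 + 0.05 = 0.13.
P(Outcome=scrap | Shift ∈ {day, swing, weekend}) = 0.13/0.65 = 0.2000.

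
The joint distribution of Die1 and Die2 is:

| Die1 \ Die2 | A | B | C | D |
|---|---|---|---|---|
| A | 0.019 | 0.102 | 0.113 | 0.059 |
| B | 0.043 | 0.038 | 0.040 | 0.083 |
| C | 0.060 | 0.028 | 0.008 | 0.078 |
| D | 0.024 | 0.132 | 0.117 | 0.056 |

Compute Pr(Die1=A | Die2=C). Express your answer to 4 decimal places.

P(Die2=C) = 0.113 + 0.040 + 0.008 + 0.117 = 0.278.
P(Die1=A | Die2=C) = 0.113/0.278 = 0.4065.

0.4065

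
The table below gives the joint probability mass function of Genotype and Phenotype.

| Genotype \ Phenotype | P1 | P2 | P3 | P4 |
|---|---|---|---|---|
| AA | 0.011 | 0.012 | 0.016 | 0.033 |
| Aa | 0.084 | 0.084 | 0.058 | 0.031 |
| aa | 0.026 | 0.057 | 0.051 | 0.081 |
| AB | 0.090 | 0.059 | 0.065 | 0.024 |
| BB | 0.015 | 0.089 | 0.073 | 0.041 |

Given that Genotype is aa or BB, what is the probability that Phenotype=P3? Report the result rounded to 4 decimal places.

0.2864

P(Genotype=aa) = 0.026 + 0.057 + 0.051 + 0.081 = 0.215.
P(Genotype=BB) = 0.015 + 0.089 + 0.073 + 0.041 = 0.218.
P(Genotype ∈ {aa, BB}) = 0.215 + 0.218 = 0.433; P(Phenotype=P3, Genotype ∈ {aa, BB}) = 0.051 + 0.073 = 0.124.
P(Phenotype=P3 | Genotype ∈ {aa, BB}) = 0.124/0.433 = 0.2864.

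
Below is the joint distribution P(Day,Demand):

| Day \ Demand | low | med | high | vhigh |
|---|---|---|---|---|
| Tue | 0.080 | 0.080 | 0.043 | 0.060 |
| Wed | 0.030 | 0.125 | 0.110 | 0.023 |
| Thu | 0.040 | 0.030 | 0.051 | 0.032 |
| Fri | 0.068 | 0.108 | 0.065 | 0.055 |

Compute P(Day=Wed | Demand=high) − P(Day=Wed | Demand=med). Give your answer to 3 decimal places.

P(Demand=high) = 0.043 + 0.110 + 0.051 + 0.065 = 0.269; P(Day=Wed | Demand=high) = 0.110/0.269 = 0.4089.
P(Demand=med) = 0.080 + 0.125 + 0.030 + 0.108 = 0.343; P(Day=Wed | Demand=med) = 0.125/0.343 = 0.3644.
Difference = 0.044.

0.044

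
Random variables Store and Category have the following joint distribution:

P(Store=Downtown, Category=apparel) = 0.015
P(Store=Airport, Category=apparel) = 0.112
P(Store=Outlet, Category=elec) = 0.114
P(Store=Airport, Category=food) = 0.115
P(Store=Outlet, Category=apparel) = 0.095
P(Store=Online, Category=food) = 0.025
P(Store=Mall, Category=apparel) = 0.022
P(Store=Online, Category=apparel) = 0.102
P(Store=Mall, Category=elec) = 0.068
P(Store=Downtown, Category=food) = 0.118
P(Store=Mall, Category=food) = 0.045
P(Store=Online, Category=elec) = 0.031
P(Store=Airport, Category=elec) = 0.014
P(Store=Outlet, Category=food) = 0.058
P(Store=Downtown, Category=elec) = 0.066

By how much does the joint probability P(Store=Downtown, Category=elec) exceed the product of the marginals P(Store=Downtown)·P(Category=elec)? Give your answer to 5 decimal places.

0.00769

P(Store=Downtown) = 0.118 + 0.015 + 0.066 = 0.199.
P(Category=elec) = 0.066 + 0.068 + 0.014 + 0.114 + 0.031 = 0.293.
P(Store=Downtown, Category=elec) − P(Store=Downtown)P(Category=elec) = 0.066 − 0.199×0.293 = 0.00769.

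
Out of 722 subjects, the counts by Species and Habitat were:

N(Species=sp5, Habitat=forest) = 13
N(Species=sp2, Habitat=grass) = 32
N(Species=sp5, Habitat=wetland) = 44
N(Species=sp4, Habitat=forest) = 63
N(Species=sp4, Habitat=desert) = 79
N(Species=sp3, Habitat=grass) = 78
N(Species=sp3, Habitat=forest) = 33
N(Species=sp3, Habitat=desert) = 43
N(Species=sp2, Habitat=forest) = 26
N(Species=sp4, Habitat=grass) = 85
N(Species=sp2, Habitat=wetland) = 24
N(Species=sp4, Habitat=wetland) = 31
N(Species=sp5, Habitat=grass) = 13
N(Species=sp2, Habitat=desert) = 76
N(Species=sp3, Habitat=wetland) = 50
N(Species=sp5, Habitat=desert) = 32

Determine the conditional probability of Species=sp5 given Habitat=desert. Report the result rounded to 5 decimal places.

Total with Habitat=desert: 76 + 43 + 79 + 32 = 230.
P(Species=sp5 | Habitat=desert) = 32/230 = 0.13913.

0.13913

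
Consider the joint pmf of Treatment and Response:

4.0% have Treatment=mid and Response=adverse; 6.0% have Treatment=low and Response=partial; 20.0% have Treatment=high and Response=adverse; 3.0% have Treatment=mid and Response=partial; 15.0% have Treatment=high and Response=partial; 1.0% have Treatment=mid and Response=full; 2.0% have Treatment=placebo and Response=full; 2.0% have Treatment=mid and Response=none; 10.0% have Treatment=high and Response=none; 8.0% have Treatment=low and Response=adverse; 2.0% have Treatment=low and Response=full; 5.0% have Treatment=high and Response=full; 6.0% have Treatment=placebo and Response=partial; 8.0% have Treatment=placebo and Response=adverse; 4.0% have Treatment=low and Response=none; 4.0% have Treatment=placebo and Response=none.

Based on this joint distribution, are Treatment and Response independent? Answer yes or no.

yes

Every cell satisfies P(Treatment,Response) = P(Treatment)·P(Response). For instance P(Treatment=mid) = 0.100, P(Response=partial) = 0.300, and 0.100×0.300 = 0.030 matches the joint entry. So Treatment and Response are independent.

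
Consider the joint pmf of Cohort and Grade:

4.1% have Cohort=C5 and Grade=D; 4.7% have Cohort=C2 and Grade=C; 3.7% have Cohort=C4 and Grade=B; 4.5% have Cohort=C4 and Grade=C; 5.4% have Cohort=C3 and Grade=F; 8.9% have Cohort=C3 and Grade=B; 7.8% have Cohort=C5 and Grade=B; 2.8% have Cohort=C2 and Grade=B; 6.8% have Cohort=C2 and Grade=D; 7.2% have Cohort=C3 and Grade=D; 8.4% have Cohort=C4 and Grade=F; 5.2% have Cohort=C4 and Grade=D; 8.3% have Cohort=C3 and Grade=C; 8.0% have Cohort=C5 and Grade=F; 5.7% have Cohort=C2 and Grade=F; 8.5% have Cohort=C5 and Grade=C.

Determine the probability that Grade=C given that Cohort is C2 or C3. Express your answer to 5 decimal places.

P(Cohort=C2) = 0.028 + 0.047 + 0.068 + 0.057 = 0.200.
P(Cohort=C3) = 0.089 + 0.083 + 0.072 + 0.054 = 0.298.
P(Cohort ∈ {C2, C3}) = 0.200 + 0.298 = 0.498; P(Grade=C, Cohort ∈ {C2, C3}) = 0.047 + 0.083 = 0.130.
P(Grade=C | Cohort ∈ {C2, C3}) = 0.130/0.498 = 0.26104.

0.26104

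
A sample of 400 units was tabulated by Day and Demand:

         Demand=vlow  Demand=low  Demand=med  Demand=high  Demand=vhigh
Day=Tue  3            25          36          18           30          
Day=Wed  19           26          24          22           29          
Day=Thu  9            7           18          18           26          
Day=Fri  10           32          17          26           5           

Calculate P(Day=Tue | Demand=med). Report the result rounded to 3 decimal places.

Total with Demand=med: 36 + 24 + 18 + 17 = 95.
P(Day=Tue | Demand=med) = 36/95 = 0.379.

0.379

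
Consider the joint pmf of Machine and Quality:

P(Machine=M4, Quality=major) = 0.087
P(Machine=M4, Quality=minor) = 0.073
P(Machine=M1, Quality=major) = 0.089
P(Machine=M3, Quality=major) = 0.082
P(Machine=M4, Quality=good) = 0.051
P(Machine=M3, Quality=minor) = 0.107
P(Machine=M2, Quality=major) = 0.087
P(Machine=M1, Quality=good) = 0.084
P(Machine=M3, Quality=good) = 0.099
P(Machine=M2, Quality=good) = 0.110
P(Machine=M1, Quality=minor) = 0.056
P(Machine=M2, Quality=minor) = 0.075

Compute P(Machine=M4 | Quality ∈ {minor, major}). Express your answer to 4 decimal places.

0.2439

P(Quality=minor) = 0.056 + 0.075 + 0.107 + 0.073 = 0.311.
P(Quality=major) = 0.089 + 0.087 + 0.082 + 0.087 = 0.345.
P(Quality ∈ {minor, major}) = 0.311 + 0.345 = 0.656; P(Machine=M4, Quality ∈ {minor, major}) = 0.073 + 0.087 = 0.160.
P(Machine=M4 | Quality ∈ {minor, major}) = 0.160/0.656 = 0.2439.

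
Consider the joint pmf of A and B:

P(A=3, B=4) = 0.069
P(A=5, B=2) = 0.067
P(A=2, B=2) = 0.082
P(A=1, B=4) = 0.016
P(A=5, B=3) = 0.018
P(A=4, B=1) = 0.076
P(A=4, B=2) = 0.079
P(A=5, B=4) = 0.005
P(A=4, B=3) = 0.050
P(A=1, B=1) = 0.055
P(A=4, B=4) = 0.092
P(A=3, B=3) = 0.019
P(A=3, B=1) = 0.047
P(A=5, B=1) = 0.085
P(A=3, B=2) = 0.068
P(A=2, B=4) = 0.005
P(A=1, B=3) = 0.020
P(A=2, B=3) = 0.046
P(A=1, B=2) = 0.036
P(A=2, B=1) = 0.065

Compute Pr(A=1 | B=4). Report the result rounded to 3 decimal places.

P(B=4) = 0.016 + 0.005 + 0.069 + 0.092 + 0.005 = 0.187.
P(A=1 | B=4) = 0.016/0.187 = 0.086.

0.086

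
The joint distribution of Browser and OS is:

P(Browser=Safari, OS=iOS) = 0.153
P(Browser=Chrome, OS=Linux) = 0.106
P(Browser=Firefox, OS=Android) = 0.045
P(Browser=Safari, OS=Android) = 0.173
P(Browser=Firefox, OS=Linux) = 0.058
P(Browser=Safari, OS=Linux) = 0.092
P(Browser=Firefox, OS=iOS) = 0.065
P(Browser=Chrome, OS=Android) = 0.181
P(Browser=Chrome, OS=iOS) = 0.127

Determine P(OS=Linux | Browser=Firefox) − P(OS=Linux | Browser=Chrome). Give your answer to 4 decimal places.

P(Browser=Firefox) = 0.058 + 0.065 + 0.045 = 0.168; P(OS=Linux | Browser=Firefox) = 0.058/0.168 = 0.34524.
P(Browser=Chrome) = 0.106 + 0.127 + 0.181 = 0.414; P(OS=Linux | Browser=Chrome) = 0.106/0.414 = 0.25604.
Difference = 0.0892.

0.0892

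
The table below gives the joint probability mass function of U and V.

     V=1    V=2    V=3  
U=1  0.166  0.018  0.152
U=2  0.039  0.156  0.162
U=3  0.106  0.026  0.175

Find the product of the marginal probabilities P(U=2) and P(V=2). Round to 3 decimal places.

0.071

P(U=2) = 0.039 + 0.156 + 0.162 = 0.357.
P(V=2) = 0.018 + 0.156 + 0.026 = 0.200.
Product: 0.357 × 0.200 = 0.071.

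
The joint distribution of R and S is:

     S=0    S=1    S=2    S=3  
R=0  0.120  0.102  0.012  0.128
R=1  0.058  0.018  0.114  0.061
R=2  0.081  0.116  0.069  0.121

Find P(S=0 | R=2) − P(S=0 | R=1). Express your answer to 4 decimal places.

P(R=2) = 0.081 + 0.116 + 0.069 + 0.121 = 0.387; P(S=0 | R=2) = 0.081/0.387 = 0.20930.
P(R=1) = 0.058 + 0.018 + 0.114 + 0.061 = 0.251; P(S=0 | R=1) = 0.058/0.251 = 0.23108.
Difference = -0.0218.

-0.0218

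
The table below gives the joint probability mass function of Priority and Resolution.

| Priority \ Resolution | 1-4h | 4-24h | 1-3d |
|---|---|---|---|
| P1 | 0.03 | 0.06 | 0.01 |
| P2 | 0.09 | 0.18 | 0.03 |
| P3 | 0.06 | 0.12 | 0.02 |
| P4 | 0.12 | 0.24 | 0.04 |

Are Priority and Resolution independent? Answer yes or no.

Every cell satisfies P(Priority,Resolution) = P(Priority)·P(Resolution). For instance P(Priority=P2) = 0.30, P(Resolution=4-24h) = 0.60, and 0.30×0.60 = 0.18 matches the joint entry. So Priority and Resolution are independent.

yes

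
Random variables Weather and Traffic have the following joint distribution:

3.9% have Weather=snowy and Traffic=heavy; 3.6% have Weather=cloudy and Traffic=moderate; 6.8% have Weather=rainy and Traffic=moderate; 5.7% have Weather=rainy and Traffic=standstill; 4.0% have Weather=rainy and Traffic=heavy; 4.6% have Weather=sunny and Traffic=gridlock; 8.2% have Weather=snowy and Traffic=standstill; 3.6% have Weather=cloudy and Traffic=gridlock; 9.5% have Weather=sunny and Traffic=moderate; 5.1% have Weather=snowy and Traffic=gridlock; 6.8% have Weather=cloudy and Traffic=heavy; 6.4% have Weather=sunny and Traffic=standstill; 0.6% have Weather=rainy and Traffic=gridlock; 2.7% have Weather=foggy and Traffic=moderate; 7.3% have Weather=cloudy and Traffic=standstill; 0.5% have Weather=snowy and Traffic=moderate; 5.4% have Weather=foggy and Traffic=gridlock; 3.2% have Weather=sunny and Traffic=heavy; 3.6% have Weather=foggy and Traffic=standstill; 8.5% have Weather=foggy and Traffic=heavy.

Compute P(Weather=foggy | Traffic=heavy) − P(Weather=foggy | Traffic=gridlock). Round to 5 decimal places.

0.04218

P(Traffic=heavy) = 0.032 + 0.068 + 0.040 + 0.039 + 0.085 = 0.264; P(Weather=foggy | Traffic=heavy) = 0.085/0.264 = 0.321970.
P(Traffic=gridlock) = 0.046 + 0.036 + 0.006 + 0.051 + 0.054 = 0.193; P(Weather=foggy | Traffic=gridlock) = 0.054/0.193 = 0.279793.
Difference = 0.04218.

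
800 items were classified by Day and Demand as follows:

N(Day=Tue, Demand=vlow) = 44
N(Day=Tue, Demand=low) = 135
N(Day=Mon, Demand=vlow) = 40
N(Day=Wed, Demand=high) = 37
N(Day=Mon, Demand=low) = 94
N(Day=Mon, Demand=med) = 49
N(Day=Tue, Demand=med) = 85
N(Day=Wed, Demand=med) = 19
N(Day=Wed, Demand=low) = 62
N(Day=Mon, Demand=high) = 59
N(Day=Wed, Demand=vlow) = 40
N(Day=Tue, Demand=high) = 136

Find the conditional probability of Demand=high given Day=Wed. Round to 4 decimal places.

Total with Day=Wed: 40 + 62 + 19 + 37 = 158.
P(Demand=high | Day=Wed) = 37/158 = 0.2342.

0.2342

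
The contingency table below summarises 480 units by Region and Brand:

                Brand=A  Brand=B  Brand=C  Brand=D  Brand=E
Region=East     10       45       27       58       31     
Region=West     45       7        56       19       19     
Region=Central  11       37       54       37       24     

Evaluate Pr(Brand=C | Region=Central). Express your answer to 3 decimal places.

0.331

Total with Region=Central: 11 + 37 + 54 + 37 + 24 = 163.
P(Brand=C | Region=Central) = 54/163 = 0.331.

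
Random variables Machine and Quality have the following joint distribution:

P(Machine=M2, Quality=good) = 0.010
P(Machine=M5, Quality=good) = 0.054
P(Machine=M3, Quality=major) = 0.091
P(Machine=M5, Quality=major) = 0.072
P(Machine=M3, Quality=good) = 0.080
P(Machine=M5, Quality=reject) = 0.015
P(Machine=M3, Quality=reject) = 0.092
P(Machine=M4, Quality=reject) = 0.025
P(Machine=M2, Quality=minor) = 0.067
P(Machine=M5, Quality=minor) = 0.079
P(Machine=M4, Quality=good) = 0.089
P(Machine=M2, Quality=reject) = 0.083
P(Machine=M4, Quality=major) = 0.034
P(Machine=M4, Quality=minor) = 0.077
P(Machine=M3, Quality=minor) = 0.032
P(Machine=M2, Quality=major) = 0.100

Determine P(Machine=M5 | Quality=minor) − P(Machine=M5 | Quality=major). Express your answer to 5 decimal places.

0.06738

P(Quality=minor) = 0.067 + 0.032 + 0.077 + 0.079 = 0.255; P(Machine=M5 | Quality=minor) = 0.079/0.255 = 0.309804.
P(Quality=major) = 0.100 + 0.091 + 0.034 + 0.072 = 0.297; P(Machine=M5 | Quality=major) = 0.072/0.297 = 0.242424.
Difference = 0.06738.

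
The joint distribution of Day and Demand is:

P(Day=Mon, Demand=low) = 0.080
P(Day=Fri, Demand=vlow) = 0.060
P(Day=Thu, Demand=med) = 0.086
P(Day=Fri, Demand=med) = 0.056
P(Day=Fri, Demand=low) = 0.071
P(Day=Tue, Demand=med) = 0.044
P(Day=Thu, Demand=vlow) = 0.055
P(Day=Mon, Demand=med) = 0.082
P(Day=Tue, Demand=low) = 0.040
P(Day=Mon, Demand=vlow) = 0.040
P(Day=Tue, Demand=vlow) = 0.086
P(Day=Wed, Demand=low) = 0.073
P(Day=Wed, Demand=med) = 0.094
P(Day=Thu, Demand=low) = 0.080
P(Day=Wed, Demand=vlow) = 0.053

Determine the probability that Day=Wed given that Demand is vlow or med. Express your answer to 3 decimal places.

P(Demand=vlow) = 0.040 + 0.086 + 0.053 + 0.055 + 0.060 = 0.294.
P(Demand=med) = 0.082 + 0.044 + 0.094 + 0.086 + 0.056 = 0.362.
P(Demand ∈ {vlow, med}) = 0.294 + 0.362 = 0.656; P(Day=Wed, Demand ∈ {vlow, med}) = 0.053 + 0.094 = 0.147.
P(Day=Wed | Demand ∈ {vlow, med}) = 0.147/0.656 = 0.224.

0.224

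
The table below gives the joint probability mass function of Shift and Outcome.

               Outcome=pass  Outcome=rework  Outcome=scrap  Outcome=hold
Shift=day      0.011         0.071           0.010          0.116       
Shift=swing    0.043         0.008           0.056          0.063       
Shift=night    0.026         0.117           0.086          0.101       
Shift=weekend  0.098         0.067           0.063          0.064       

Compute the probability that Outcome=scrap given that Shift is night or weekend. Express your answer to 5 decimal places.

P(Shift=night) = 0.026 + 0.117 + 0.086 + 0.101 = 0.330.
P(Shift=weekend) = 0.098 + 0.067 + 0.063 + 0.064 = 0.292.
P(Shift ∈ {night, weekend}) = 0.330 + 0.292 = 0.622; P(Outcome=scrap, Shift ∈ {night, weekend}) = 0.086 + 0.063 = 0.149.
P(Outcome=scrap | Shift ∈ {night, weekend}) = 0.149/0.622 = 0.23955.

0.23955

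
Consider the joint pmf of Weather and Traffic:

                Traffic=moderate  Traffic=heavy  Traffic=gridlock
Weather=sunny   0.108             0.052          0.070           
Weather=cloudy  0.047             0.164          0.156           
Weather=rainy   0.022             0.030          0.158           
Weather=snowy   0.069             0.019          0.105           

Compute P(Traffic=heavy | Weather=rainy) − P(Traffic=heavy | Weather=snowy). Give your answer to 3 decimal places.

0.044

P(Weather=rainy) = 0.022 + 0.030 + 0.158 = 0.210; P(Traffic=heavy | Weather=rainy) = 0.030/0.210 = 0.1429.
P(Weather=snowy) = 0.069 + 0.019 + 0.105 = 0.193; P(Traffic=heavy | Weather=snowy) = 0.019/0.193 = 0.0984.
Difference = 0.044.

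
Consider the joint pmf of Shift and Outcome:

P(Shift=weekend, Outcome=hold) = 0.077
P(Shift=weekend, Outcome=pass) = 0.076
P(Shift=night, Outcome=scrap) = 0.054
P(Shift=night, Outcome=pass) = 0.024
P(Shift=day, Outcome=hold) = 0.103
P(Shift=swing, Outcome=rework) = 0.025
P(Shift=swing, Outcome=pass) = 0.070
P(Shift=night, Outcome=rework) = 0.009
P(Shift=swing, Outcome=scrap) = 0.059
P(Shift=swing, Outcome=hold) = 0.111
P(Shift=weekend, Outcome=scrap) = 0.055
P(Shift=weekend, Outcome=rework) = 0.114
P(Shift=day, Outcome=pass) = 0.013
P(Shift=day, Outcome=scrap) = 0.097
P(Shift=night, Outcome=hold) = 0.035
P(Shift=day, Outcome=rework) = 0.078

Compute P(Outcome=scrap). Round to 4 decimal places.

0.2650

P(Outcome=scrap) = 0.097 + 0.059 + 0.054 + 0.055 = 0.265.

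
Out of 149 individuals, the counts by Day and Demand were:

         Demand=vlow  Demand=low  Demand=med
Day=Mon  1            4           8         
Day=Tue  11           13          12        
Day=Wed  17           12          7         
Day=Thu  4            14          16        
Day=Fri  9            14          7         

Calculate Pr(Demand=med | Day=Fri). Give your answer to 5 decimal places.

Total with Day=Fri: 9 + 14 + 7 = 30.
P(Demand=med | Day=Fri) = 7/30 = 0.23333.

0.23333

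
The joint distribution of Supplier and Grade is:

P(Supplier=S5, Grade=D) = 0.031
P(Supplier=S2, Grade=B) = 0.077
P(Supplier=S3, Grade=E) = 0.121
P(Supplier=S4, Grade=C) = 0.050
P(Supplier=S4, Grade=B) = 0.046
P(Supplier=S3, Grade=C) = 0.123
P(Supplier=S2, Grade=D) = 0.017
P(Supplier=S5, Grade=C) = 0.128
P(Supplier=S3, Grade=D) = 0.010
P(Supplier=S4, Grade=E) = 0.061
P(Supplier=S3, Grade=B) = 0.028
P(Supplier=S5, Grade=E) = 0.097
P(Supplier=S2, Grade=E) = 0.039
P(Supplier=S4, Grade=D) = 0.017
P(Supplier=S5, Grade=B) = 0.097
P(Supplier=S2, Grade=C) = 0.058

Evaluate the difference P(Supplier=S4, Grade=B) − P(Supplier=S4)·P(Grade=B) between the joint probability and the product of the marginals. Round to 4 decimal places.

0.0028

P(Supplier=S4) = 0.046 + 0.050 + 0.017 + 0.061 = 0.174.
P(Grade=B) = 0.077 + 0.028 + 0.046 + 0.097 = 0.248.
P(Supplier=S4, Grade=B) − P(Supplier=S4)P(Grade=B) = 0.046 − 0.174×0.248 = 0.0028.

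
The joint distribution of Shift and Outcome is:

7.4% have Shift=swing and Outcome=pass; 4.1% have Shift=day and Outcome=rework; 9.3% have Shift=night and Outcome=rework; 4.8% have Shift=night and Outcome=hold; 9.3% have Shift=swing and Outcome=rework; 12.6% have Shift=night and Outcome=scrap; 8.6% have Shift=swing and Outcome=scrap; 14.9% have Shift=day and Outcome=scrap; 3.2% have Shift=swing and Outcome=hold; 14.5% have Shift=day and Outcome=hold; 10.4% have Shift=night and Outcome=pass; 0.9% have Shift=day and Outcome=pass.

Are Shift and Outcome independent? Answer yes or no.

P(Shift=day) = 0.344 and P(Outcome=hold) = 0.225, so their product is 0.07740, but P(Shift=day, Outcome=hold) = 0.145. Since these differ, Shift and Outcome are not independent.

no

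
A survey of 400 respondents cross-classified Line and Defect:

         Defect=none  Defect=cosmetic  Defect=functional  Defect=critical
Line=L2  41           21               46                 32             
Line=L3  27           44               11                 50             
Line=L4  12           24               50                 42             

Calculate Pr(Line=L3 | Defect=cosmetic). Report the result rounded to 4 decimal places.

0.4944

Total with Defect=cosmetic: 21 + 44 + 24 = 89.
P(Line=L3 | Defect=cosmetic) = 44/89 = 0.4944.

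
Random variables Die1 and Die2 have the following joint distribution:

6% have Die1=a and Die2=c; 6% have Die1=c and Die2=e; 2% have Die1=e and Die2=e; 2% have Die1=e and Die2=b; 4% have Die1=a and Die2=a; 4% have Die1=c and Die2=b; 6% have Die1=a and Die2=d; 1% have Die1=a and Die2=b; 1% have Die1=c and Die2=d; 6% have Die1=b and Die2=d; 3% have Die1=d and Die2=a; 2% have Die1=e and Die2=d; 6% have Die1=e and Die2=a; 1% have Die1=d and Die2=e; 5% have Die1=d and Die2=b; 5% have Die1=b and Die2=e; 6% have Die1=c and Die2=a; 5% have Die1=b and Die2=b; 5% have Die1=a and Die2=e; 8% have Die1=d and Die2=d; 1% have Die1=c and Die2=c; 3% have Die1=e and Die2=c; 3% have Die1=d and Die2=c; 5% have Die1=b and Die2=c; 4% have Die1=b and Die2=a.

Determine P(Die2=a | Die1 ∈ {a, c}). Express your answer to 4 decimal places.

0.2500

P(Die1=a) = 0.04 + 0.01 + 0.06 + 0.06 + 0.05 = 0.22.
P(Die1=c) = 0.06 + 0.04 + 0.01 + 0.01 + 0.06 = 0.18.
P(Die1 ∈ {a, c}) = 0.22 + 0.18 = 0.40; P(Die2=a, Die1 ∈ {a, c}) = 0.04 + 0.06 = 0.10.
P(Die2=a | Die1 ∈ {a, c}) = 0.10/0.40 = 0.2500.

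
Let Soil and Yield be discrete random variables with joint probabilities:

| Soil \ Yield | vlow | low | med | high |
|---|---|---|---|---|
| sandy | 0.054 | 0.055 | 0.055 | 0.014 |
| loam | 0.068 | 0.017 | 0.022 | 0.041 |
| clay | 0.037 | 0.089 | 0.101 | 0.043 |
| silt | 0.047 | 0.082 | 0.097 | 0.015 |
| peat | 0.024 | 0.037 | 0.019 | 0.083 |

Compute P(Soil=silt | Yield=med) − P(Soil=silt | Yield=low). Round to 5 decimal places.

0.03707

P(Yield=med) = 0.055 + 0.022 + 0.101 + 0.097 + 0.019 = 0.294; P(Soil=silt | Yield=med) = 0.097/0.294 = 0.329932.
P(Yield=low) = 0.055 + 0.017 + 0.089 + 0.082 + 0.037 = 0.280; P(Soil=silt | Yield=low) = 0.082/0.280 = 0.292857.
Difference = 0.03707.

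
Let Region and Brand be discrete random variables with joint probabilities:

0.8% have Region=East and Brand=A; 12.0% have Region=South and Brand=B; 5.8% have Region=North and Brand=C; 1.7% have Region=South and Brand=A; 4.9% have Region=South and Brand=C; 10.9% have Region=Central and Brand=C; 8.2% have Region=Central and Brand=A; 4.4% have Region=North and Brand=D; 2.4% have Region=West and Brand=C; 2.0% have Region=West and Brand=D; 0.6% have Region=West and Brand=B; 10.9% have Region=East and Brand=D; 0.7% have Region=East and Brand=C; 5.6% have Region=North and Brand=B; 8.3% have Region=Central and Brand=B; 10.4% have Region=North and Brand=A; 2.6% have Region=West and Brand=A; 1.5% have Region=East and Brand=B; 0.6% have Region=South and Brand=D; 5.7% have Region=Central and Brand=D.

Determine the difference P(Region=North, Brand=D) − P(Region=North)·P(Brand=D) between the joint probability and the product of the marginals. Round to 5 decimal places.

P(Region=North) = 0.104 + 0.056 + 0.058 + 0.044 = 0.262.
P(Brand=D) = 0.044 + 0.006 + 0.109 + 0.020 + 0.057 = 0.236.
P(Region=North, Brand=D) − P(Region=North)P(Brand=D) = 0.044 − 0.262×0.236 = -0.01783.

-0.01783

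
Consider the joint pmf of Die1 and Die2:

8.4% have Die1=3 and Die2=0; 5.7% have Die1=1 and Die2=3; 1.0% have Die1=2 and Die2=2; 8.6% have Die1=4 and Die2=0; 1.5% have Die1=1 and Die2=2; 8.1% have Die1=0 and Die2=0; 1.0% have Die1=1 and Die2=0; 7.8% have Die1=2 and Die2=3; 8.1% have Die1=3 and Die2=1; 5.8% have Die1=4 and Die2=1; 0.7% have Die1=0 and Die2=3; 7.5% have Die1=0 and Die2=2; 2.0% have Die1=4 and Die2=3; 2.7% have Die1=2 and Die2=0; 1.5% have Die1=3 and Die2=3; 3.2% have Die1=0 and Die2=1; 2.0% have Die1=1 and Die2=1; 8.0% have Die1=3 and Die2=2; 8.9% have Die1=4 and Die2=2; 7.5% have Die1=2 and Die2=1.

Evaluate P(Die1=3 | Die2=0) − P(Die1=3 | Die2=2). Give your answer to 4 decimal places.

P(Die2=0) = 0.081 + 0.010 + 0.027 + 0.084 + 0.086 = 0.288; P(Die1=3 | Die2=0) = 0.084/0.288 = 0.29167.
P(Die2=2) = 0.075 + 0.015 + 0.010 + 0.080 + 0.089 = 0.269; P(Die1=3 | Die2=2) = 0.080/0.269 = 0.29740.
Difference = -0.0057.

-0.0057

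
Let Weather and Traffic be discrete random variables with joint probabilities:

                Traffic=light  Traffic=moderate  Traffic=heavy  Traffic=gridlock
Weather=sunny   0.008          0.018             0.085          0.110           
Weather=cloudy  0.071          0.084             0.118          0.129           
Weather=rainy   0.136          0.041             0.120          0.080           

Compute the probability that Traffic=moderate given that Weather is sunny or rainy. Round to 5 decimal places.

0.09866

P(Weather=sunny) = 0.008 + 0.018 + 0.085 + 0.110 = 0.221.
P(Weather=rainy) = 0.136 + 0.041 + 0.120 + 0.080 = 0.377.
P(Weather ∈ {sunny, rainy}) = 0.221 + 0.377 = 0.598; P(Traffic=moderate, Weather ∈ {sunny, rainy}) = 0.018 + 0.041 = 0.059.
P(Traffic=moderate | Weather ∈ {sunny, rainy}) = 0.059/0.598 = 0.09866.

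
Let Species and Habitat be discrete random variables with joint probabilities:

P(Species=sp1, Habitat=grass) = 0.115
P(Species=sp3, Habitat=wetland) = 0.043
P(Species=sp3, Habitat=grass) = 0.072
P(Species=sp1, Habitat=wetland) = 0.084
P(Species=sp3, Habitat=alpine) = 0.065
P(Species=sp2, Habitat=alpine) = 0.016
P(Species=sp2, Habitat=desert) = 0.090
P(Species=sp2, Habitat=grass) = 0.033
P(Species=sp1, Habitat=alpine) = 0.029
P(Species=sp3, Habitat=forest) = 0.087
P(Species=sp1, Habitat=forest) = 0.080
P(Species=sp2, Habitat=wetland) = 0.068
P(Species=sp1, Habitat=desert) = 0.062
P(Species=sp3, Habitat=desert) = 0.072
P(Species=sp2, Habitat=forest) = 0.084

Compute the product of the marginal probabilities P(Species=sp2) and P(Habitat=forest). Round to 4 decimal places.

0.0730

P(Species=sp2) = 0.084 + 0.033 + 0.068 + 0.090 + 0.016 = 0.291.
P(Habitat=forest) = 0.080 + 0.084 + 0.087 = 0.251.
Product: 0.291 × 0.251 = 0.0730.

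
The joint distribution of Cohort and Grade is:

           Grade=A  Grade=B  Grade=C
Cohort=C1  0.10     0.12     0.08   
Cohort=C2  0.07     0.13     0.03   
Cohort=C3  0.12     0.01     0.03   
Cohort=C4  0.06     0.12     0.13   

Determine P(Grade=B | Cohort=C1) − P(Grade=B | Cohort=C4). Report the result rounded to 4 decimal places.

0.0129

P(Cohort=C1) = 0.10 + 0.12 + 0.08 = 0.30; P(Grade=B | Cohort=C1) = 0.12/0.30 = 0.40000.
P(Cohort=C4) = 0.06 + 0.12 + 0.13 = 0.31; P(Grade=B | Cohort=C4) = 0.12/0.31 = 0.38710.
Difference = 0.0129.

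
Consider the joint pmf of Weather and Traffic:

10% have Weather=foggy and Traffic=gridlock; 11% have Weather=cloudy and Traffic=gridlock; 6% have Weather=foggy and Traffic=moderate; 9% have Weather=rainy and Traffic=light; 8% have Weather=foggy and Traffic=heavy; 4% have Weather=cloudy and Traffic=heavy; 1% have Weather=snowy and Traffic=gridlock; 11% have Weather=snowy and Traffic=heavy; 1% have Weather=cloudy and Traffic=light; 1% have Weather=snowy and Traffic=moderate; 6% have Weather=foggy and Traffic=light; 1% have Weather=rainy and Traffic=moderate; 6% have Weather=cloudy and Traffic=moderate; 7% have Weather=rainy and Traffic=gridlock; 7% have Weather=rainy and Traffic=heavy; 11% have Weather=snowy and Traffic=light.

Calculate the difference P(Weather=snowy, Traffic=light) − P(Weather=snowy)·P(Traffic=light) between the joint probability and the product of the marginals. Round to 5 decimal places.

0.04520

P(Weather=snowy) = 0.11 + 0.01 + 0.11 + 0.01 = 0.24.
P(Traffic=light) = 0.01 + 0.09 + 0.11 + 0.06 = 0.27.
P(Weather=snowy, Traffic=light) − P(Weather=snowy)P(Traffic=light) = 0.11 − 0.24×0.27 = 0.04520.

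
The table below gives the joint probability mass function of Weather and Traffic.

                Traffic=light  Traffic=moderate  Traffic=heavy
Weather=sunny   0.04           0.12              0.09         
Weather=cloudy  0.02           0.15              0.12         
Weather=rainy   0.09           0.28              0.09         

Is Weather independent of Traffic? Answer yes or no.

P(Weather=rainy) = 0.46 and P(Traffic=heavy) = 0.30, so their product is 0.1380, but P(Weather=rainy, Traffic=heavy) = 0.09. Since these differ, Weather and Traffic are not independent.

no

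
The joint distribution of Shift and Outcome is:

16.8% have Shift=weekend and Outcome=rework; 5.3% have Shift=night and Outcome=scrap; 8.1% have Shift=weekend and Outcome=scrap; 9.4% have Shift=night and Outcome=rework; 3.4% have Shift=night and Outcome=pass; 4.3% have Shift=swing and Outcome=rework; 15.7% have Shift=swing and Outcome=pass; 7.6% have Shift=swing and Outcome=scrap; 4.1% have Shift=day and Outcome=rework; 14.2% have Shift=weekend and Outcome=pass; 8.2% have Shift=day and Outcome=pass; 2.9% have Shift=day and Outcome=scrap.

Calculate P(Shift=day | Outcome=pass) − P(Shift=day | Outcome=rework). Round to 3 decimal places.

0.079

P(Outcome=pass) = 0.082 + 0.157 + 0.034 + 0.142 = 0.415; P(Shift=day | Outcome=pass) = 0.082/0.415 = 0.1976.
P(Outcome=rework) = 0.041 + 0.043 + 0.094 + 0.168 = 0.346; P(Shift=day | Outcome=rework) = 0.041/0.346 = 0.1185.
Difference = 0.079.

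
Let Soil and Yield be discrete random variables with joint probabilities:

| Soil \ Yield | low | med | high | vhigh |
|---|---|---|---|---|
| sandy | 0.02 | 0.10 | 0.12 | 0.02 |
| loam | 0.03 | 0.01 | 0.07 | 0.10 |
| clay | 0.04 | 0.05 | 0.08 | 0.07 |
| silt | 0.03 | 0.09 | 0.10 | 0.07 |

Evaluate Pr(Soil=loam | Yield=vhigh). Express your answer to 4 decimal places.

P(Yield=vhigh) = 0.02 + 0.10 + 0.07 + 0.07 = 0.26.
P(Soil=loam | Yield=vhigh) = 0.10/0.26 = 0.3846.

0.3846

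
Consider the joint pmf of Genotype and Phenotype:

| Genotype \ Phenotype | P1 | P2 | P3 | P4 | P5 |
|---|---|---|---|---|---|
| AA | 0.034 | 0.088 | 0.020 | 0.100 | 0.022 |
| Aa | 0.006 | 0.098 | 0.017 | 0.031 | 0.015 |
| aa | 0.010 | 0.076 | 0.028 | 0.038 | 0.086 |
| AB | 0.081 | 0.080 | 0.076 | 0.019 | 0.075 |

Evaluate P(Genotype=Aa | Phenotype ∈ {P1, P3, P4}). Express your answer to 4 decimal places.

P(Phenotype=P1) = 0.034 + 0.006 + 0.010 + 0.081 = 0.131.
P(Phenotype=P3) = 0.020 + 0.017 + 0.028 + 0.076 = 0.141.
P(Phenotype=P4) = 0.100 + 0.031 + 0.038 + 0.019 = 0.188.
P(Phenotype ∈ {P1, P3, P4}) = 0.131 + 0.141 + 0.188 = 0.460; P(Genotype=Aa, Phenotype ∈ {P1, P3, P4}) = 0.006 + 0.017 + 0.031 = 0.054.
P(Genotype=Aa | Phenotype ∈ {P1, P3, P4}) = 0.054/0.460 = 0.1174.

0.1174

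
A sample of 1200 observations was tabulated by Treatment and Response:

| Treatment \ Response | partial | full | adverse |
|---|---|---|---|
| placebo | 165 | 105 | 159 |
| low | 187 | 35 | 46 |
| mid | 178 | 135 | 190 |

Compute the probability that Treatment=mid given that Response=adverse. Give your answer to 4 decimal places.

0.4810

Total with Response=adverse: 159 + 46 + 190 = 395.
P(Treatment=mid | Response=adverse) = 190/395 = 0.4810.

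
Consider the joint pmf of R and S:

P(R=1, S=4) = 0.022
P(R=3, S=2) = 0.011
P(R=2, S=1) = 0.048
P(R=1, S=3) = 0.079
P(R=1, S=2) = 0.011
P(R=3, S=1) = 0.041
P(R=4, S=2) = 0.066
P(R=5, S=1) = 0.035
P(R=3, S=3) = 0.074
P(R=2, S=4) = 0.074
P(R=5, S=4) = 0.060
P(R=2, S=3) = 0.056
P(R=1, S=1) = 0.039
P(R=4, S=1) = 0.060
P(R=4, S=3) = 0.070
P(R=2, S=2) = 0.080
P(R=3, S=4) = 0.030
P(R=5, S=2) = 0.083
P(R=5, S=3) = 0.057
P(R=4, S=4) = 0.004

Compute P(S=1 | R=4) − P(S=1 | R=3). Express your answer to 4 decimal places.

0.0372

P(R=4) = 0.060 + 0.066 + 0.070 + 0.004 = 0.200; P(S=1 | R=4) = 0.060/0.200 = 0.30000.
P(R=3) = 0.041 + 0.011 + 0.074 + 0.030 = 0.156; P(S=1 | R=3) = 0.041/0.156 = 0.26282.
Difference = 0.0372.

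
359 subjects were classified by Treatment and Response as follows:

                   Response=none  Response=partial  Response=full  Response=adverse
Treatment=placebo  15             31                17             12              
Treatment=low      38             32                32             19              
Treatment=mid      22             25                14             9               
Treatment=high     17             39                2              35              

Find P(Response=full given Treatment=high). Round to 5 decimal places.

Total with Treatment=high: 17 + 39 + 2 + 35 = 93.
P(Response=full | Treatment=high) = 2/93 = 0.02151.

0.02151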